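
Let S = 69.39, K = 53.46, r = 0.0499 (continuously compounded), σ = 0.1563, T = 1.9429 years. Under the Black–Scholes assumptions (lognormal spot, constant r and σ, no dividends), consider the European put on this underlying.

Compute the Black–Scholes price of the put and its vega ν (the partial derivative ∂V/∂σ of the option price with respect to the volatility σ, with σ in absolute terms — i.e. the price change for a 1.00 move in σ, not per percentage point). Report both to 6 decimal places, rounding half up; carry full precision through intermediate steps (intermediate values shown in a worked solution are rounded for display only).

price = 0.264673
ν = 8.329373

σ√T = 0.1563·√1.9429 = 0.217863
d₁ = (ln(S/K) + (r+σ²/2)T) / (σ√T) = (ln(69.39/53.46) + (0.0499+0.1563²/2)·1.9429) / 0.217863 = (0.260809 + 0.120683) / 0.217863 = 1.751061
d₂ = d₁ − σ√T = 1.751061 − 0.217863 = 1.533197
e^{−rT} = e^{−0.0499·1.9429} = 0.907601
N(−d₁) = 0.039968,  N(−d₂) = 0.062614
Put price V = K·e^{−rT}·N(−d₂) − S·N(−d₁) = 3.038033 − 2.773360 = 0.264673
φ(d₁) = (1/√(2π))·e^{−d₁²/2} = 0.086117
ν = S·φ(d₁)·√T = 8.329373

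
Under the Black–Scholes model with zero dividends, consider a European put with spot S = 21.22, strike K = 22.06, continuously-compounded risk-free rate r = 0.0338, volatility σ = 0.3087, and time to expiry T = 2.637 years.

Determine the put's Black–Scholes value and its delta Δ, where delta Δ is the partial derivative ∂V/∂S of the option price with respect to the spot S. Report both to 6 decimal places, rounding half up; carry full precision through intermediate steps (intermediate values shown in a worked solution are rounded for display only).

σ√T = 0.3087·√2.637 = 0.501293
d₁ = (ln(S/K) + (r+σ²/2)T) / (σ√T) = (ln(21.22/22.06) + (0.0338+0.3087²/2)·2.637) / 0.501293 = (-0.038822 + 0.214778) / 0.501293 = 0.351004
d₂ = d₁ − σ√T = 0.351004 − 0.501293 = -0.150289
e^{−rT} = e^{−0.0338·2.637} = 0.914726
N(−d₁) = 0.362793,  N(−d₂) = 0.559732
Put price V = K·e^{−rT}·N(−d₂) − S·N(−d₁) = 11.294743 − 7.698457 = 3.596286
Δ = −N(−d₁) = -0.362793

price = 3.596286
Δ = -0.362793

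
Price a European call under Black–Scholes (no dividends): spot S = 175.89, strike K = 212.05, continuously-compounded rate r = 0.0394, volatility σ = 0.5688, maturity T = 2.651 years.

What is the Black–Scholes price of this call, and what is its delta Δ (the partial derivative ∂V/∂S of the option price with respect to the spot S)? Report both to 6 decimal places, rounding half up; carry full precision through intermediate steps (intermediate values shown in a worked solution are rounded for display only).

price = 58.110767
Δ = 0.645783

σ√T = 0.5688·√2.651 = 0.926114
d₁ = (ln(S/K) + (r+σ²/2)T) / (σ√T) = (ln(175.89/212.05) + (0.0394+0.5688²/2)·2.651) / 0.926114 = (-0.186963 + 0.533293) / 0.926114 = 0.373960
d₂ = d₁ − σ√T = 0.373960 − 0.926114 = -0.552154
e^{−rT} = e^{−0.0394·2.651} = 0.900820
N(d₁) = 0.645783,  N(d₂) = 0.290421
Call price V = S·N(d₁) − K·e^{−rT}·N(d₂) = 113.586771 − 55.476004 = 58.110767
Δ = N(d₁) = 0.645783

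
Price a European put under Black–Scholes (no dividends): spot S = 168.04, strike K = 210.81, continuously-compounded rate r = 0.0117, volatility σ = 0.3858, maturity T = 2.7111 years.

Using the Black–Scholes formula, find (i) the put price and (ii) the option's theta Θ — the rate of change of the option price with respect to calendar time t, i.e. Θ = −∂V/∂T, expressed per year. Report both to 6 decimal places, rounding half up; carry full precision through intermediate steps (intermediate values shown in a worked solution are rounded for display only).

σ√T = 0.3858·√2.7111 = 0.635236
d₁ = (ln(S/K) + (r+σ²/2)T) / (σ√T) = (ln(168.04/210.81) + (0.0117+0.3858²/2)·2.7111) / 0.635236 = (-0.226755 + 0.233482) / 0.635236 = 0.010590
d₂ = d₁ − σ√T = 0.010590 − 0.635236 = -0.624646
e^{−rT} = e^{−0.0117·2.7111} = 0.968778
N(−d₁) = 0.495775,  N(−d₂) = 0.733898
Put price V = K·e^{−rT}·N(−d₂) − S·N(−d₁) = 149.882645 − 83.310099 = 66.572546
φ(d₁) = (1/√(2π))·e^{−d₁²/2} = 0.398920
Θ = −S·φ(d₁)·σ/(2√T) + r·K·e^{−rT}·N(−d₂) = −7.853402 + 1.753627 = -6.099775

price = 66.572546
Θ = -6.099775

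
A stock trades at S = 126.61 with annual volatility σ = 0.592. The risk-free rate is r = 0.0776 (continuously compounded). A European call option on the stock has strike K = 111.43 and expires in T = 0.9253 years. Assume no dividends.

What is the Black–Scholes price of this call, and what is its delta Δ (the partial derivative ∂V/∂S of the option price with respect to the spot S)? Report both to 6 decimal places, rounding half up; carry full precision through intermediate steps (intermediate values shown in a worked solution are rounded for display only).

σ√T = 0.592·√0.9253 = 0.569460
d₁ = (ln(S/K) + (r+σ²/2)T) / (σ√T) = (ln(126.61/111.43) + (0.0776+0.592²/2)·0.9253) / 0.569460 = (0.127715 + 0.233945) / 0.569460 = 0.635094
d₂ = d₁ − σ√T = 0.635094 − 0.569460 = 0.065634
e^{−rT} = e^{−0.0776·0.9253} = 0.930714
N(d₁) = 0.737316,  N(d₂) = 0.526165
Call price V = S·N(d₁) − K·e^{−rT}·N(d₂) = 93.351629 − 54.568334 = 38.783295
Δ = N(d₁) = 0.737316

price = 38.783295
Δ = 0.737316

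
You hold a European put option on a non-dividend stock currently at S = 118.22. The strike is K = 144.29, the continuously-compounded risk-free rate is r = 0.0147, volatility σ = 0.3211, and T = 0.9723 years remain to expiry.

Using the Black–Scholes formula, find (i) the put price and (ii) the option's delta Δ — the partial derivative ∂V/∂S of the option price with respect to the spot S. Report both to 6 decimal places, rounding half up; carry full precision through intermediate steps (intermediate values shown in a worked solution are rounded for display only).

σ√T = 0.3211·√0.9723 = 0.316622
d₁ = (ln(S/K) + (r+σ²/2)T) / (σ√T) = (ln(118.22/144.29) + (0.0147+0.3211²/2)·0.9723) / 0.316622 = (-0.199278 + 0.064417) / 0.316622 = -0.425936
d₂ = d₁ − σ√T = -0.425936 − 0.316622 = -0.742557
e^{−rT} = e^{−0.0147·0.9723} = 0.985809
N(−d₁) = 0.664923,  N(−d₂) = 0.771125
Put price V = K·e^{−rT}·N(−d₂) − S·N(−d₁) = 109.686660 − 78.607162 = 31.079498
Δ = −N(−d₁) = -0.664923

price = 31.079498
Δ = -0.664923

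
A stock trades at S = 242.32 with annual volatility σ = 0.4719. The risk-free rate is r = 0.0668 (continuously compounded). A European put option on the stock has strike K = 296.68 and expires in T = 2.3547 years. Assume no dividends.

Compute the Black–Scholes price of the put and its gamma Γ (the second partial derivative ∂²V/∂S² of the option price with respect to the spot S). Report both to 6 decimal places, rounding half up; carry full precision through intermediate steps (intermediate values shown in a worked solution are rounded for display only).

price = 75.802919
Γ = 0.002174

σ√T = 0.4719·√2.3547 = 0.724132
d₁ = (ln(S/K) + (r+σ²/2)T) / (σ√T) = (ln(242.32/296.68) + (0.0668+0.4719²/2)·2.3547) / 0.724132 = (-0.202395 + 0.419478) / 0.724132 = 0.299783
d₂ = d₁ − σ√T = 0.299783 − 0.724132 = -0.424349
e^{−rT} = e^{−0.0668·2.3547} = 0.854453
N(−d₁) = 0.382171,  N(−d₂) = 0.664344
Put price V = K·e^{−rT}·N(−d₂) − S·N(−d₁) = 168.410660 − 92.607741 = 75.802919
φ(d₁) = (1/√(2π))·e^{−d₁²/2} = 0.381413
Γ = φ(d₁) / (S·σ·√T) = 0.002174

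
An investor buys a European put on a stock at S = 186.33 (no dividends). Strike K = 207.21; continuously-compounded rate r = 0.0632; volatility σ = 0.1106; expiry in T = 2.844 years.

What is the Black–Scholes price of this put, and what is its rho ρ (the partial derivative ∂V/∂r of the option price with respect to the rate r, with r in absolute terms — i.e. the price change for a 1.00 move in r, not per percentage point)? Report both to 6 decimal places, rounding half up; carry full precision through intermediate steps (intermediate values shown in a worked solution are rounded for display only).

price = 7.770434
ρ = -187.945087

σ√T = 0.1106·√2.844 = 0.186518
d₁ = (ln(S/K) + (r+σ²/2)T) / (σ√T) = (ln(186.33/207.21) + (0.0632+0.1106²/2)·2.844) / 0.186518 = (-0.106213 + 0.197135) / 0.186518 = 0.487470
d₂ = d₁ − σ√T = 0.487470 − 0.186518 = 0.300952
e^{−rT} = e^{−0.0632·2.844} = 0.835487
N(−d₁) = 0.312963,  N(−d₂) = 0.381725
Put price V = K·e^{−rT}·N(−d₂) − S·N(−d₁) = 66.084771 − 58.314336 = 7.770434
ρ = −K·T·e^{−rT}·N(−d₂) = -187.945087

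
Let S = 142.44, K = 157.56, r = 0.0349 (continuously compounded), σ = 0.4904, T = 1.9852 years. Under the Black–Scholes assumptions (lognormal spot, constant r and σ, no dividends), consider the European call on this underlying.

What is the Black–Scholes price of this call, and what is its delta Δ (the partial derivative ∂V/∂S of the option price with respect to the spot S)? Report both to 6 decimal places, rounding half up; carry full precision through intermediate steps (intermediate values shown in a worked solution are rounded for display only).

price = 36.867390
Δ = 0.617814

σ√T = 0.4904·√1.9852 = 0.690960
d₁ = (ln(S/K) + (r+σ²/2)T) / (σ√T) = (ln(142.44/157.56) + (0.0349+0.4904²/2)·1.9852) / 0.690960 = (-0.100885 + 0.307996) / 0.690960 = 0.299743
d₂ = d₁ − σ√T = 0.299743 − 0.690960 = -0.391216
e^{−rT} = e^{−0.0349·1.9852} = 0.933062
N(d₁) = 0.617814,  N(d₂) = 0.347819
Call price V = S·N(d₁) − K·e^{−rT}·N(d₂) = 88.001360 − 51.133970 = 36.867390
Δ = N(d₁) = 0.617814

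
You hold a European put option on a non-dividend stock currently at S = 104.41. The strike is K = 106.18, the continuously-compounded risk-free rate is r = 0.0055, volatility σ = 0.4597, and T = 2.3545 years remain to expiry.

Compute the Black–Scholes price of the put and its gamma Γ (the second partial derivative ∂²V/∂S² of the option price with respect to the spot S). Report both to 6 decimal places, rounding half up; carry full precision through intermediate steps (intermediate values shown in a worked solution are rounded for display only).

σ√T = 0.4597·√2.3545 = 0.705381
d₁ = (ln(S/K) + (r+σ²/2)T) / (σ√T) = (ln(104.41/106.18) + (0.0055+0.4597²/2)·2.3545) / 0.705381 = (-0.016810 + 0.261731) / 0.705381 = 0.347218
d₂ = d₁ − σ√T = 0.347218 − 0.705381 = -0.358164
e^{−rT} = e^{−0.0055·2.3545} = 0.987134
N(−d₁) = 0.364214,  N(−d₂) = 0.639890
Put price V = K·e^{−rT}·N(−d₂) − S·N(−d₁) = 67.069294 − 38.027577 = 29.041717
φ(d₁) = (1/√(2π))·e^{−d₁²/2} = 0.375604
Γ = φ(d₁) / (S·σ·√T) = 0.005100

price = 29.041717
Γ = 0.005100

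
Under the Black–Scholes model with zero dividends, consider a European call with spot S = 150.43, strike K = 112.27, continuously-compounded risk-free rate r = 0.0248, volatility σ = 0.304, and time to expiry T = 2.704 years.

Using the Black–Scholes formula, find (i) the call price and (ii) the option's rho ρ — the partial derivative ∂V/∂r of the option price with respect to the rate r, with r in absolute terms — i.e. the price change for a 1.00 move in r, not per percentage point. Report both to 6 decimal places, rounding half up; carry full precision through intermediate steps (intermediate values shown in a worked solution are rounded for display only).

price = 53.972814
ρ = 193.227456

σ√T = 0.304·√2.704 = 0.499893
d₁ = (ln(S/K) + (r+σ²/2)T) / (σ√T) = (ln(150.43/112.27) + (0.0248+0.304²/2)·2.704) / 0.499893 = (0.292591 + 0.192006) / 0.499893 = 0.969401
d₂ = d₁ − σ√T = 0.969401 − 0.499893 = 0.469508
e^{−rT} = e^{−0.0248·2.704} = 0.935140
N(d₁) = 0.833828,  N(d₂) = 0.680647
Call price V = S·N(d₁) − K·e^{−rT}·N(d₂) = 125.432672 − 71.459858 = 53.972814
ρ = K·T·e^{−rT}·N(d₂) = 193.227456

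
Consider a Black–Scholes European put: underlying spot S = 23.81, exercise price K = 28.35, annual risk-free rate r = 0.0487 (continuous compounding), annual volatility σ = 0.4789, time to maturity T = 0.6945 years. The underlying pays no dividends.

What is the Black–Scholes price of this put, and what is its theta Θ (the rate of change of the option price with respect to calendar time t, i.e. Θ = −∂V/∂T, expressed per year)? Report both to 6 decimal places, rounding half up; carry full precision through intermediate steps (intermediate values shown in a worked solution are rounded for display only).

price = 6.094363
Θ = -1.750458

σ√T = 0.4789·√0.6945 = 0.399099
d₁ = (ln(S/K) + (r+σ²/2)T) / (σ√T) = (ln(23.81/28.35) + (0.0487+0.4789²/2)·0.6945) / 0.399099 = (-0.174521 + 0.113462) / 0.399099 = -0.152992
d₂ = d₁ − σ√T = -0.152992 − 0.399099 = -0.552092
e^{−rT} = e^{−0.0487·0.6945} = 0.966743
N(−d₁) = 0.560798,  N(−d₂) = 0.709557
Put price V = K·e^{−rT}·N(−d₂) − S·N(−d₁) = 19.446959 − 13.352596 = 6.094363
φ(d₁) = (1/√(2π))·e^{−d₁²/2} = 0.394301
Θ = −S·φ(d₁)·σ/(2√T) + r·K·e^{−rT}·N(−d₂) = −2.697525 + 0.947067 = -1.750458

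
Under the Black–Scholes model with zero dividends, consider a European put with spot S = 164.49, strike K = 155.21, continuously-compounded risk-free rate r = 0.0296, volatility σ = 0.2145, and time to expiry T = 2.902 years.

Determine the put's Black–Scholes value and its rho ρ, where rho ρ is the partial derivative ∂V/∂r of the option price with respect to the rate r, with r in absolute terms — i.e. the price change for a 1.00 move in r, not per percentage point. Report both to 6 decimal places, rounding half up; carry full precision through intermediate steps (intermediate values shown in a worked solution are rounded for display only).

σ√T = 0.2145·√2.902 = 0.365406
d₁ = (ln(S/K) + (r+σ²/2)T) / (σ√T) = (ln(164.49/155.21) + (0.0296+0.2145²/2)·2.902) / 0.365406 = (0.058071 + 0.152660) / 0.365406 = 0.576703
d₂ = d₁ − σ√T = 0.576703 − 0.365406 = 0.211296
e^{−rT} = e^{−0.0296·2.902} = 0.917687
N(−d₁) = 0.282070,  N(−d₂) = 0.416328
Put price V = K·e^{−rT}·N(−d₂) − S·N(−d₁) = 59.299322 − 46.397716 = 12.901606
ρ = −K·T·e^{−rT}·N(−d₂) = -172.086632

price = 12.901606
ρ = -172.086632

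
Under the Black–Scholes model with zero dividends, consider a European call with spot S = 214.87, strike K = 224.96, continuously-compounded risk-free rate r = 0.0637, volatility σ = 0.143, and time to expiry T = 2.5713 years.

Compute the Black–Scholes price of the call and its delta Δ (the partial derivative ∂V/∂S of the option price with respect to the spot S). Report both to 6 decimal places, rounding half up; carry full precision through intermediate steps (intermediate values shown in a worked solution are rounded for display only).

price = 32.853096
Δ = 0.735269

σ√T = 0.143·√2.5713 = 0.229304
d₁ = (ln(S/K) + (r+σ²/2)T) / (σ√T) = (ln(214.87/224.96) + (0.0637+0.143²/2)·2.5713) / 0.229304 = (-0.045889 + 0.190082) / 0.229304 = 0.628826
d₂ = d₁ − σ√T = 0.628826 − 0.229304 = 0.399522
e^{−rT} = e^{−0.0637·2.5713} = 0.848919
N(d₁) = 0.735269,  N(d₂) = 0.655246
Call price V = S·N(d₁) − K·e^{−rT}·N(d₂) = 157.987168 − 125.134072 = 32.853096
Δ = N(d₁) = 0.735269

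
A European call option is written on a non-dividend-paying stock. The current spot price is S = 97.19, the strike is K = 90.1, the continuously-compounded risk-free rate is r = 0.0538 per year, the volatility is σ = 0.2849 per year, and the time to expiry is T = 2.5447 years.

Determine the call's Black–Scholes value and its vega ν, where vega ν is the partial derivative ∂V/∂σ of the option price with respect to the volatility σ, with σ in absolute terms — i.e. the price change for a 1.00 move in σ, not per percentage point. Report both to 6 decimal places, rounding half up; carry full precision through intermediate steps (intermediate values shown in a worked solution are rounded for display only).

σ√T = 0.2849·√2.5447 = 0.454476
d₁ = (ln(S/K) + (r+σ²/2)T) / (σ√T) = (ln(97.19/90.1) + (0.0538+0.2849²/2)·2.5447) / 0.454476 = (0.075748 + 0.240179) / 0.454476 = 0.695145
d₂ = d₁ − σ√T = 0.695145 − 0.454476 = 0.240669
e^{−rT} = e^{−0.0538·2.5447} = 0.872053
N(d₁) = 0.756518,  N(d₂) = 0.595094
Call price V = S·N(d₁) − K·e^{−rT}·N(d₂) = 73.525968 − 46.757746 = 26.768222
φ(d₁) = (1/√(2π))·e^{−d₁²/2} = 0.313313
ν = S·φ(d₁)·√T = 48.575645

price = 26.768222
ν = 48.575645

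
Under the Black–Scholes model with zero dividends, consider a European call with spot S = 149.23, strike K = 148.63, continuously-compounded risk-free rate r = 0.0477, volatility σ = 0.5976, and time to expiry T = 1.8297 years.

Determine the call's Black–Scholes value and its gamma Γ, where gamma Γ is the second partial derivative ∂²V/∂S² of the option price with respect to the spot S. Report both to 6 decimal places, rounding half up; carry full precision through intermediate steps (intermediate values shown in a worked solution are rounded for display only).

price = 51.582920
Γ = 0.002893

σ√T = 0.5976·√1.8297 = 0.808352
d₁ = (ln(S/K) + (r+σ²/2)T) / (σ√T) = (ln(149.23/148.63) + (0.0477+0.5976²/2)·1.8297) / 0.808352 = (0.004029 + 0.413993) / 0.808352 = 0.517129
d₂ = d₁ − σ√T = 0.517129 − 0.808352 = -0.291223
e^{−rT} = e^{−0.0477·1.8297} = 0.916423
N(d₁) = 0.697467,  N(d₂) = 0.385440
Call price V = S·N(d₁) − K·e^{−rT}·N(d₂) = 104.082970 − 52.500050 = 51.582920
φ(d₁) = (1/√(2π))·e^{−d₁²/2} = 0.349012
Γ = φ(d₁) / (S·σ·√T) = 0.002893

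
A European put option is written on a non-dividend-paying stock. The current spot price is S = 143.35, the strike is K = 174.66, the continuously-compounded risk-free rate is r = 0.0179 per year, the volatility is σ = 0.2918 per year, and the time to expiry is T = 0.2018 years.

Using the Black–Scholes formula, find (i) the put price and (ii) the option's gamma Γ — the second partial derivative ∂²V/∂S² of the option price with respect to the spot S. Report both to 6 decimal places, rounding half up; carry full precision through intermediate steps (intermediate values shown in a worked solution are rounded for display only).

price = 31.314912
Γ = 0.007813

σ√T = 0.2918·√0.2018 = 0.131083
d₁ = (ln(S/K) + (r+σ²/2)T) / (σ√T) = (ln(143.35/174.66) + (0.0179+0.2918²/2)·0.2018) / 0.131083 = (-0.197552 + 0.012204) / 0.131083 = -1.413979
d₂ = d₁ − σ√T = -1.413979 − 0.131083 = -1.545062
e^{−rT} = e^{−0.0179·0.2018} = 0.996394
N(−d₁) = 0.921316,  N(−d₂) = 0.938834
Put price V = K·e^{−rT}·N(−d₂) − S·N(−d₁) = 163.385566 − 132.070654 = 31.314912
φ(d₁) = (1/√(2π))·e^{−d₁²/2} = 0.146811
Γ = φ(d₁) / (S·σ·√T) = 0.007813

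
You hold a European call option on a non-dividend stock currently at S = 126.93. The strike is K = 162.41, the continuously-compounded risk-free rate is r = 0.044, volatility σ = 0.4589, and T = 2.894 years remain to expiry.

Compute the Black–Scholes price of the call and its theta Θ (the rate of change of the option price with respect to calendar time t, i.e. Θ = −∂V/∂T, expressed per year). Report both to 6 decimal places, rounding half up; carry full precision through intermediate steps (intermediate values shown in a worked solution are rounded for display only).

price = 33.410303
Θ = -8.486708

σ√T = 0.4589·√2.894 = 0.780670
d₁ = (ln(S/K) + (r+σ²/2)T) / (σ√T) = (ln(126.93/162.41) + (0.044+0.4589²/2)·2.894) / 0.780670 = (-0.246488 + 0.432059) / 0.780670 = 0.237707
d₂ = d₁ − σ√T = 0.237707 − 0.780670 = -0.542963
e^{−rT} = e^{−0.044·2.894} = 0.880438
N(d₁) = 0.593946,  N(d₂) = 0.293578
Call price V = S·N(d₁) − K·e^{−rT}·N(d₂) = 75.389524 − 41.979220 = 33.410303
φ(d₁) = (1/√(2π))·e^{−d₁²/2} = 0.387829
Θ = −S·φ(d₁)·σ/(2√T) − r·K·e^{−rT}·N(d₂) = −6.639622 − 1.847086 = -8.486708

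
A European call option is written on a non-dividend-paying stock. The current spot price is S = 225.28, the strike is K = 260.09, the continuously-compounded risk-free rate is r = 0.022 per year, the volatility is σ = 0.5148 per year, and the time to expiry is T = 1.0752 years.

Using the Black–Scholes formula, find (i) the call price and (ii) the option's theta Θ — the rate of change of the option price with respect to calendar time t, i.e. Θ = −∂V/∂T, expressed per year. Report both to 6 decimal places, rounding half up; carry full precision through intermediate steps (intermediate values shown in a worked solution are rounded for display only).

σ√T = 0.5148·√1.0752 = 0.533806
d₁ = (ln(S/K) + (r+σ²/2)T) / (σ√T) = (ln(225.28/260.09) + (0.022+0.5148²/2)·1.0752) / 0.533806 = (-0.143684 + 0.166129) / 0.533806 = 0.042047
d₂ = d₁ − σ√T = 0.042047 − 0.533806 = -0.491759
e^{−rT} = e^{−0.022·1.0752} = 0.976623
N(d₁) = 0.516769,  N(d₂) = 0.311445
Call price V = S·N(d₁) − K·e^{−rT}·N(d₂) = 116.417817 − 79.110126 = 37.307691
φ(d₁) = (1/√(2π))·e^{−d₁²/2} = 0.398590
Θ = −S·φ(d₁)·σ/(2√T) − r·K·e^{−rT}·N(d₂) = −22.290136 − 1.740423 = -24.030558

price = 37.307691
Θ = -24.030558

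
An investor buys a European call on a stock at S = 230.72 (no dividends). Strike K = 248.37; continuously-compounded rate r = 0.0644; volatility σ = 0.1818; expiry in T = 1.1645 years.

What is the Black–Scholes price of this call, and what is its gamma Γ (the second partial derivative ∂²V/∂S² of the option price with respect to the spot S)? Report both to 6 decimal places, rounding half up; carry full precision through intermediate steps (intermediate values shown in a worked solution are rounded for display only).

price = 18.164958
Γ = 0.008766

σ√T = 0.1818·√1.1645 = 0.196184
d₁ = (ln(S/K) + (r+σ²/2)T) / (σ√T) = (ln(230.72/248.37) + (0.0644+0.1818²/2)·1.1645) / 0.196184 = (-0.073715 + 0.094238) / 0.196184 = 0.104612
d₂ = d₁ − σ√T = 0.104612 − 0.196184 = -0.091572
e^{−rT} = e^{−0.0644·1.1645} = 0.927749
N(d₁) = 0.541658,  N(d₂) = 0.463519
Call price V = S·N(d₁) − K·e^{−rT}·N(d₂) = 124.971354 − 106.806396 = 18.164958
φ(d₁) = (1/√(2π))·e^{−d₁²/2} = 0.396765
Γ = φ(d₁) / (S·σ·√T) = 0.008766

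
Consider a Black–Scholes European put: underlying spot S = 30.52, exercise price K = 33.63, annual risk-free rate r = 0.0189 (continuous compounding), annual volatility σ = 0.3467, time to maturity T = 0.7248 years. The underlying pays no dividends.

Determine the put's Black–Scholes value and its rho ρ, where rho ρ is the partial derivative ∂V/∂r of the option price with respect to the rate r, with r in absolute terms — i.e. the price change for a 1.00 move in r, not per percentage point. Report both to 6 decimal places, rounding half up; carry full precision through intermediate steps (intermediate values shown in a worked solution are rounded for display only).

price = 5.209427
ρ = -16.021919

σ√T = 0.3467·√0.7248 = 0.295164
d₁ = (ln(S/K) + (r+σ²/2)T) / (σ√T) = (ln(30.52/33.63) + (0.0189+0.3467²/2)·0.7248) / 0.295164 = (-0.097036 + 0.057260) / 0.295164 = -0.134762
d₂ = d₁ − σ√T = -0.134762 − 0.295164 = -0.429926
e^{−rT} = e^{−0.0189·0.7248} = 0.986395
N(−d₁) = 0.553600,  N(−d₂) = 0.666375
Put price V = K·e^{−rT}·N(−d₂) − S·N(−d₁) = 22.105296 − 16.895869 = 5.209427
ρ = −K·T·e^{−rT}·N(−d₂) = -16.021919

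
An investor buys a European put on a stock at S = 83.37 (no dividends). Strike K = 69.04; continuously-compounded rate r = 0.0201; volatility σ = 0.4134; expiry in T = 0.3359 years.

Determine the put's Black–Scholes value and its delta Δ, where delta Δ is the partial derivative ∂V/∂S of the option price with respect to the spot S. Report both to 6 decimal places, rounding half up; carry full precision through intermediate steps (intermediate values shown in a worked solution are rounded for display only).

σ√T = 0.4134·√0.3359 = 0.239594
d₁ = (ln(S/K) + (r+σ²/2)T) / (σ√T) = (ln(83.37/69.04) + (0.0201+0.4134²/2)·0.3359) / 0.239594 = (0.188602 + 0.035454) / 0.239594 = 0.935152
d₂ = d₁ − σ√T = 0.935152 − 0.239594 = 0.695559
e^{−rT} = e^{−0.0201·0.3359} = 0.993271
N(−d₁) = 0.174855,  N(−d₂) = 0.243353
Put price V = K·e^{−rT}·N(−d₂) − S·N(−d₁) = 16.688015 − 14.577652 = 2.110362
Δ = −N(−d₁) = -0.174855

price = 2.110362
Δ = -0.174855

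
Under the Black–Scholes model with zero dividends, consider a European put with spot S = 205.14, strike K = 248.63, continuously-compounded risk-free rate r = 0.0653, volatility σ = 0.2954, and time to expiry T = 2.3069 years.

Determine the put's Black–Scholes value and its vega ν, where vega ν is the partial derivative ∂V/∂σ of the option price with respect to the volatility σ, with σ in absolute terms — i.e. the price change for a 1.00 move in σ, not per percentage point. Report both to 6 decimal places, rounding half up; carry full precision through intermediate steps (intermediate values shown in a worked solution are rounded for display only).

price = 41.704521
ν = 123.230276

σ√T = 0.2954·√2.3069 = 0.448668
d₁ = (ln(S/K) + (r+σ²/2)T) / (σ√T) = (ln(205.14/248.63) + (0.0653+0.2954²/2)·2.3069) / 0.448668 = (-0.192273 + 0.251292) / 0.448668 = 0.131542
d₂ = d₁ − σ√T = 0.131542 − 0.448668 = -0.317125
e^{−rT} = e^{−0.0653·2.3069} = 0.860157
N(−d₁) = 0.447673,  N(−d₂) = 0.624426
Put price V = K·e^{−rT}·N(−d₂) − S·N(−d₁) = 133.540195 − 91.835675 = 41.704521
φ(d₁) = (1/√(2π))·e^{−d₁²/2} = 0.395506
ν = S·φ(d₁)·√T = 123.230276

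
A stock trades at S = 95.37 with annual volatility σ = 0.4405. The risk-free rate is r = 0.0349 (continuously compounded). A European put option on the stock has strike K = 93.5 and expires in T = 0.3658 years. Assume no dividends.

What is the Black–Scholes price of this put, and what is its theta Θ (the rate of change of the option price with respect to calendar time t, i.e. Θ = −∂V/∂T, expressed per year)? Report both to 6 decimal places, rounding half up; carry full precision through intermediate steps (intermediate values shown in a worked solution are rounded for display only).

σ√T = 0.4405·√0.3658 = 0.266421
d₁ = (ln(S/K) + (r+σ²/2)T) / (σ√T) = (ln(95.37/93.5) + (0.0349+0.4405²/2)·0.3658) / 0.266421 = (0.019803 + 0.048256) / 0.266421 = 0.255457
d₂ = d₁ − σ√T = 0.255457 − 0.266421 = -0.010964
e^{−rT} = e^{−0.0349·0.3658} = 0.987315
N(−d₁) = 0.399185,  N(−d₂) = 0.504374
Put price V = K·e^{−rT}·N(−d₂) − S·N(−d₁) = 46.560720 − 38.070280 = 8.490440
φ(d₁) = (1/√(2π))·e^{−d₁²/2} = 0.386135
Θ = −S·φ(d₁)·σ/(2√T) + r·K·e^{−rT}·N(−d₂) = −13.410509 + 1.624969 = -11.785540

price = 8.490440
Θ = -11.785540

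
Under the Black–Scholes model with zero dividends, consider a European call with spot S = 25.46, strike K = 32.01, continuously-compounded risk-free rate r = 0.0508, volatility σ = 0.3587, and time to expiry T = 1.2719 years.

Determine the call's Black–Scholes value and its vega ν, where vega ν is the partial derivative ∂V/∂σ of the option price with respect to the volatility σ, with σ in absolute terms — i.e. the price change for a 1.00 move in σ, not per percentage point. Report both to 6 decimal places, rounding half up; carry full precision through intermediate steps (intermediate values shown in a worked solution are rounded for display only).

σ√T = 0.3587·√1.2719 = 0.404537
d₁ = (ln(S/K) + (r+σ²/2)T) / (σ√T) = (ln(25.46/32.01) + (0.0508+0.3587²/2)·1.2719) / 0.404537 = (-0.228940 + 0.146437) / 0.404537 = -0.203943
d₂ = d₁ − σ√T = -0.203943 − 0.404537 = -0.608479
e^{−rT} = e^{−0.0508·1.2719} = 0.937431
N(d₁) = 0.419199,  N(d₂) = 0.271435
Call price V = S·N(d₁) − K·e^{−rT}·N(d₂) = 10.672810 − 8.144986 = 2.527824
φ(d₁) = (1/√(2π))·e^{−d₁²/2} = 0.390731
ν = S·φ(d₁)·√T = 11.219234

price = 2.527824
ν = 11.219234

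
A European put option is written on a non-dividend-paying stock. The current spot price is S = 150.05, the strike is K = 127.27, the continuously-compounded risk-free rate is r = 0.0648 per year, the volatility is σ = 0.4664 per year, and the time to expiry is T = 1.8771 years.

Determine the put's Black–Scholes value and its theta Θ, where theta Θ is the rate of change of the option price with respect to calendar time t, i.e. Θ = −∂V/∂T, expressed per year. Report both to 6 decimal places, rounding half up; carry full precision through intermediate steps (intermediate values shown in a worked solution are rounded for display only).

σ√T = 0.4664·√1.8771 = 0.639002
d₁ = (ln(S/K) + (r+σ²/2)T) / (σ√T) = (ln(150.05/127.27) + (0.0648+0.4664²/2)·1.8771) / 0.639002 = (0.164658 + 0.325798) / 0.639002 = 0.767534
d₂ = d₁ − σ√T = 0.767534 − 0.639002 = 0.128532
e^{−rT} = e^{−0.0648·1.8771} = 0.885471
N(−d₁) = 0.221382,  N(−d₂) = 0.448864
Put price V = K·e^{−rT}·N(−d₂) − S·N(−d₁) = 50.584217 − 33.218386 = 17.365831
φ(d₁) = (1/√(2π))·e^{−d₁²/2} = 0.297158
Θ = −S·φ(d₁)·σ/(2√T) + r·K·e^{−rT}·N(−d₂) = −7.589405 + 3.277857 = -4.311547

price = 17.365831
Θ = -4.311547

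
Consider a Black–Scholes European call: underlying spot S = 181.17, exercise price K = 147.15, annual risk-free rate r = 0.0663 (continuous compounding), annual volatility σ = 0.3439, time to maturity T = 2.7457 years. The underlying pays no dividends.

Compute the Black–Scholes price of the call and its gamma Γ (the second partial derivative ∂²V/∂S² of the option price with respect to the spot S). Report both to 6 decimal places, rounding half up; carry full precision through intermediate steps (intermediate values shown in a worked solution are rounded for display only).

σ√T = 0.3439·√2.7457 = 0.569848
d₁ = (ln(S/K) + (r+σ²/2)T) / (σ√T) = (ln(181.17/147.15) + (0.0663+0.3439²/2)·2.7457) / 0.569848 = (0.207983 + 0.344403) / 0.569848 = 0.969358
d₂ = d₁ − σ√T = 0.969358 − 0.569848 = 0.399511
e^{−rT} = e^{−0.0663·2.7457} = 0.833568
N(d₁) = 0.833817,  N(d₂) = 0.655241
Call price V = S·N(d₁) − K·e^{−rT}·N(d₂) = 151.062577 − 80.371618 = 70.690959
φ(d₁) = (1/√(2π))·e^{−d₁²/2} = 0.249383
Γ = φ(d₁) / (S·σ·√T) = 0.002416

price = 70.690959
Γ = 0.002416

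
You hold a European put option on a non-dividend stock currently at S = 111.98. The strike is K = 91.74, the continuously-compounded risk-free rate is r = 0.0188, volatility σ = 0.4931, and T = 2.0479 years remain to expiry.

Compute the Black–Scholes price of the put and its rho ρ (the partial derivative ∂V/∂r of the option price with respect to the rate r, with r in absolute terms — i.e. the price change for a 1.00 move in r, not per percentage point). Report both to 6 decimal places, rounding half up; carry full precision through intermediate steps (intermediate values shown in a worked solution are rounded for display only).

price = 17.242693
ρ = -91.524583

σ√T = 0.4931·√2.0479 = 0.705650
d₁ = (ln(S/K) + (r+σ²/2)T) / (σ√T) = (ln(111.98/91.74) + (0.0188+0.4931²/2)·2.0479) / 0.705650 = (0.199362 + 0.287472) / 0.705650 = 0.689908
d₂ = d₁ − σ√T = 0.689908 − 0.705650 = -0.015742
e^{−rT} = e^{−0.0188·2.0479} = 0.962231
N(−d₁) = 0.245126,  N(−d₂) = 0.506280
Put price V = K·e^{−rT}·N(−d₂) − S·N(−d₁) = 44.691920 − 27.449227 = 17.242693
ρ = −K·T·e^{−rT}·N(−d₂) = -91.524583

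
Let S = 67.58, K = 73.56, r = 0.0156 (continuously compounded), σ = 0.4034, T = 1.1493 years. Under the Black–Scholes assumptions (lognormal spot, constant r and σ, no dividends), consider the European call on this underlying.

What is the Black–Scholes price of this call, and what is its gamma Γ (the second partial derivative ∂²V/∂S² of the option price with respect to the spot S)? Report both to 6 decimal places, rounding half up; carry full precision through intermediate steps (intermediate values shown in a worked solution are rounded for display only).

σ√T = 0.4034·√1.1493 = 0.432467
d₁ = (ln(S/K) + (r+σ²/2)T) / (σ√T) = (ln(67.58/73.56) + (0.0156+0.4034²/2)·1.1493) / 0.432467 = (-0.084789 + 0.111443) / 0.432467 = 0.061631
d₂ = d₁ − σ√T = 0.061631 − 0.432467 = -0.370835
e^{−rT} = e^{−0.0156·1.1493} = 0.982231
N(d₁) = 0.524572,  N(d₂) = 0.355380
Call price V = S·N(d₁) − K·e^{−rT}·N(d₂) = 35.450559 − 25.677237 = 9.773322
φ(d₁) = (1/√(2π))·e^{−d₁²/2} = 0.398185
Γ = φ(d₁) / (S·σ·√T) = 0.013624

price = 9.773322
Γ = 0.013624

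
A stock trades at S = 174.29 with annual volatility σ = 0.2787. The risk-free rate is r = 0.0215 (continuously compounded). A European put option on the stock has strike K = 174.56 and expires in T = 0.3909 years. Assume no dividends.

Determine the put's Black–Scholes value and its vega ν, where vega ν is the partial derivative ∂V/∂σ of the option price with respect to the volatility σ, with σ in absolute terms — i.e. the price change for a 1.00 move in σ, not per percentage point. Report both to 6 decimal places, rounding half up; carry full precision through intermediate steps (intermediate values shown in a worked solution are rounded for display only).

σ√T = 0.2787·√0.3909 = 0.174249
d₁ = (ln(S/K) + (r+σ²/2)T) / (σ√T) = (ln(174.29/174.56) + (0.0215+0.2787²/2)·0.3909) / 0.174249 = (-0.001548 + 0.023586) / 0.174249 = 0.126473
d₂ = d₁ − σ√T = 0.126473 − 0.174249 = -0.047776
e^{−rT} = e^{−0.0215·0.3909} = 0.991631
N(−d₁) = 0.449679,  N(−d₂) = 0.519053
Put price V = K·e^{−rT}·N(−d₂) − S·N(−d₁) = 89.847535 − 78.374527 = 11.473008
φ(d₁) = (1/√(2π))·e^{−d₁²/2} = 0.395764
ν = S·φ(d₁)·√T = 43.126282

price = 11.473008
ν = 43.126282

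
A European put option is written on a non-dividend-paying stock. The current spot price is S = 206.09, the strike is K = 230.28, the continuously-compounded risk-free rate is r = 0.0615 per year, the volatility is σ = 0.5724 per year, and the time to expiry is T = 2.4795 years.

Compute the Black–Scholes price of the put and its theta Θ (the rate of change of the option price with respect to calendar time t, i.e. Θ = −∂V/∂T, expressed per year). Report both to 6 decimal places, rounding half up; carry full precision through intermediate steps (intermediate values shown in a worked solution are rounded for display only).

σ√T = 0.5724·√2.4795 = 0.901326
d₁ = (ln(S/K) + (r+σ²/2)T) / (σ√T) = (ln(206.09/230.28) + (0.0615+0.5724²/2)·2.4795) / 0.901326 = (-0.110983 + 0.558683) / 0.901326 = 0.496713
d₂ = d₁ − σ√T = 0.496713 − 0.901326 = -0.404613
e^{−rT} = e^{−0.0615·2.4795} = 0.858568
N(−d₁) = 0.309696,  N(−d₂) = 0.657119
Put price V = K·e^{−rT}·N(−d₂) − S·N(−d₁) = 129.919665 − 63.825191 = 66.094474
φ(d₁) = (1/√(2π))·e^{−d₁²/2} = 0.352643
Θ = −S·φ(d₁)·σ/(2√T) + r·K·e^{−rT}·N(−d₂) = −13.209280 + 7.990059 = -5.219221

price = 66.094474
Θ = -5.219221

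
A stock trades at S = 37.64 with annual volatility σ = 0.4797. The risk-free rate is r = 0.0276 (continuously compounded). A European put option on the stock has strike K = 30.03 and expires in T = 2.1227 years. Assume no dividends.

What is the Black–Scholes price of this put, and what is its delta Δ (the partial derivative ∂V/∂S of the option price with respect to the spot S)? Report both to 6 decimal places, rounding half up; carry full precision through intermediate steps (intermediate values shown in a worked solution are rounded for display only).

σ√T = 0.4797·√2.1227 = 0.698898
d₁ = (ln(S/K) + (r+σ²/2)T) / (σ√T) = (ln(37.64/30.03) + (0.0276+0.4797²/2)·2.1227) / 0.698898 = (0.225870 + 0.302816) / 0.698898 = 0.756457
d₂ = d₁ − σ√T = 0.756457 − 0.698898 = 0.057558
e^{−rT} = e^{−0.0276·2.1227} = 0.943097
N(−d₁) = 0.224688,  N(−d₂) = 0.477050
Put price V = K·e^{−rT}·N(−d₂) − S·N(−d₁) = 13.510630 − 8.457244 = 5.053385
Δ = −N(−d₁) = -0.224688

price = 5.053385
Δ = -0.224688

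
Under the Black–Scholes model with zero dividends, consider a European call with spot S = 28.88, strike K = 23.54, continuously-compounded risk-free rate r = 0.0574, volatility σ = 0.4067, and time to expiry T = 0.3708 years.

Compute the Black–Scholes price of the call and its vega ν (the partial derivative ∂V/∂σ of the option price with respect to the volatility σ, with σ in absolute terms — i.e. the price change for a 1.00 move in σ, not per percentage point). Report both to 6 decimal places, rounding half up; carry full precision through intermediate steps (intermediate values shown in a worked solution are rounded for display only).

price = 6.461020
ν = 4.105099

σ√T = 0.4067·√0.3708 = 0.247653
d₁ = (ln(S/K) + (r+σ²/2)T) / (σ√T) = (ln(28.88/23.54) + (0.0574+0.4067²/2)·0.3708) / 0.247653 = (0.204448 + 0.051950) / 0.247653 = 1.035311
d₂ = d₁ − σ√T = 1.035311 − 0.247653 = 0.787658
e^{−rT} = e^{−0.0574·0.3708} = 0.978941
N(d₁) = 0.849738,  N(d₂) = 0.784552
Call price V = S·N(d₁) − K·e^{−rT}·N(d₂) = 24.540440 − 18.079420 = 6.461020
φ(d₁) = (1/√(2π))·e^{−d₁²/2} = 0.233430
ν = S·φ(d₁)·√T = 4.105099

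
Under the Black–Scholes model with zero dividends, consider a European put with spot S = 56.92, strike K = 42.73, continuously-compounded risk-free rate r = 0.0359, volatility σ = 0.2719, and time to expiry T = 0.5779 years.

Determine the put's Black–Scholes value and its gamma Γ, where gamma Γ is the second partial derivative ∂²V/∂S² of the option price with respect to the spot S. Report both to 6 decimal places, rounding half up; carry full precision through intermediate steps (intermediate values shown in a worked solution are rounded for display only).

σ√T = 0.2719·√0.5779 = 0.206698
d₁ = (ln(S/K) + (r+σ²/2)T) / (σ√T) = (ln(56.92/42.73) + (0.0359+0.2719²/2)·0.5779) / 0.206698 = (0.286746 + 0.042109) / 0.206698 = 1.590991
d₂ = d₁ − σ√T = 1.590991 − 0.206698 = 1.384293
e^{−rT} = e^{−0.0359·0.5779} = 0.979467
N(−d₁) = 0.055806,  N(−d₂) = 0.083134
Put price V = K·e^{−rT}·N(−d₂) − S·N(−d₁) = 3.479391 − 3.176467 = 0.302924
φ(d₁) = (1/√(2π))·e^{−d₁²/2} = 0.112527
Γ = φ(d₁) / (S·σ·√T) = 0.009564

price = 0.302924
Γ = 0.009564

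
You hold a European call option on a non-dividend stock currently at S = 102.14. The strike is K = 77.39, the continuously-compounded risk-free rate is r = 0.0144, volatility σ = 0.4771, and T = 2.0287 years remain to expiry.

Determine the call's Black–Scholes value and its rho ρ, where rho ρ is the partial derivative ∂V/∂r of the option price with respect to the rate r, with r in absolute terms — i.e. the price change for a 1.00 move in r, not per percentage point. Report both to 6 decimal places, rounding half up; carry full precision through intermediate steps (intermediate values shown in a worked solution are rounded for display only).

σ√T = 0.4771·√2.0287 = 0.679545
d₁ = (ln(S/K) + (r+σ²/2)T) / (σ√T) = (ln(102.14/77.39) + (0.0144+0.4771²/2)·2.0287) / 0.679545 = (0.277487 + 0.260104) / 0.679545 = 0.791104
d₂ = d₁ − σ√T = 0.791104 − 0.679545 = 0.111559
e^{−rT} = e^{−0.0144·2.0287} = 0.971209
N(d₁) = 0.785558,  N(d₂) = 0.544413
Call price V = S·N(d₁) − K·e^{−rT}·N(d₂) = 80.236932 − 40.919140 = 39.317791
ρ = K·T·e^{−rT}·N(d₂) = 83.012660

price = 39.317791
ρ = 83.012660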